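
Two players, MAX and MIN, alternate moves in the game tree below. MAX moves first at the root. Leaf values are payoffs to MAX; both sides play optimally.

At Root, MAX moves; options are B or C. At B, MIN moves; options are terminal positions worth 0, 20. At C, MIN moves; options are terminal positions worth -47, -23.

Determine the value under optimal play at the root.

0

B (MIN): min(0, 20) = 0
C (MIN): min(-47, -23) = -47
Root (MAX): max(0, -47) = 0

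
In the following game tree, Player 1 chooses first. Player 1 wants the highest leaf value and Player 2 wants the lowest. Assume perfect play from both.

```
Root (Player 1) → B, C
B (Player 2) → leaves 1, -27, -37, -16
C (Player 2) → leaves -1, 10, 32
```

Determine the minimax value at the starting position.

-1

B (Player 2): min(1, -27, -37, -16) = -37
C (Player 2): min(-1, 10, 32) = -1
Root (Player 1): max(-37, -1) = -1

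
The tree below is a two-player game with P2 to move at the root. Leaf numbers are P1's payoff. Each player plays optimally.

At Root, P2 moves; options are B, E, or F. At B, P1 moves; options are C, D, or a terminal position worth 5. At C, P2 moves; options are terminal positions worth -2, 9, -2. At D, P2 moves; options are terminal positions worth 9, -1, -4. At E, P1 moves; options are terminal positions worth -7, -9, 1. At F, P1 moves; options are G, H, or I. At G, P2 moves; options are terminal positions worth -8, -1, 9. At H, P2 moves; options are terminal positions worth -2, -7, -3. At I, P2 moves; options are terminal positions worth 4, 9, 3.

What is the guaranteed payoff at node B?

C: min(-2, 9, -2) = -2
D: min(9, -1, -4) = -4
B: max(-2, -4, 5) = 5

5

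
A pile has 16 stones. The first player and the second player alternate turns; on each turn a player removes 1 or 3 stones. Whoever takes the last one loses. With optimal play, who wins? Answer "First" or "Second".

i:   0  1  2  3  4  5  6  7  8  9 10 11 12 13 14 15 16
     W  L  W  L  W  L  W  L  W  L  W  L  W  L  W  L  W
Position 16 is W, so the first player wins.

First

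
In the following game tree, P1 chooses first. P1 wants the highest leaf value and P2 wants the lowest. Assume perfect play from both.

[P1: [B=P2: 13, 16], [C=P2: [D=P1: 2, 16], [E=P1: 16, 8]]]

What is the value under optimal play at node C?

16

D: max(2, 16) = 16
E: max(16, 8) = 16
C: min(16, 16) = 16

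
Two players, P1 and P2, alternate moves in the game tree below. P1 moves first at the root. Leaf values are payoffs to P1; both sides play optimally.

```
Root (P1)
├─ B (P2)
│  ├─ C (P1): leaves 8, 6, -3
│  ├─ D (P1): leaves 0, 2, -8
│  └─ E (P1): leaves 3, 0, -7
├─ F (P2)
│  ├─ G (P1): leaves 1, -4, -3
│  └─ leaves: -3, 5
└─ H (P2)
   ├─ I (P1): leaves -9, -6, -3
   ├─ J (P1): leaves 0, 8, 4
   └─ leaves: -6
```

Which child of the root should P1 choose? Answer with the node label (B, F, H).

B

C (P1): max(8, 6, -3) = 8
D (P1): max(0, 2, -8) = 2
E (P1): max(3, 0, -7) = 3
B (P2): min(8, 2, 3) = 2
G (P1): max(1, -4, -3) = 1
F (P2): min(1, -3, 5) = -3
I (P1): max(-9, -6, -3) = -3
J (P1): max(0, 8, 4) = 8
H (P2): min(-3, 8, -6) = -6
Root (P1): max(2, -3, -6) = 2
P1 picks the child with the highest value: B (value 2).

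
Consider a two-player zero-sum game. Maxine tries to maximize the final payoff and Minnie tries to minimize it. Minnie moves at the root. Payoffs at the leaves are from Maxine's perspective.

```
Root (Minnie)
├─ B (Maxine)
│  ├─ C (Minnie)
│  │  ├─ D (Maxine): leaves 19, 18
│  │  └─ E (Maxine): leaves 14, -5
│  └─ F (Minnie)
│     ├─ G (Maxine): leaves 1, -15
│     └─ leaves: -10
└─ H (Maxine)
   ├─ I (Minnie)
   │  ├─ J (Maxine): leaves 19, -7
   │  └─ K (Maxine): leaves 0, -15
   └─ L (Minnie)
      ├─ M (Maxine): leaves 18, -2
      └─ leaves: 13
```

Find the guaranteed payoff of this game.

13

D (Maxine): max(19, 18) = 19
E (Maxine): max(14, -5) = 14
C (Minnie): min(19, 14) = 14
G (Maxine): max(1, -15) = 1
F (Minnie): min(1, -10) = -10
B (Maxine): max(14, -10) = 14
J (Maxine): max(19, -7) = 19
K (Maxine): max(0, -15) = 0
I (Minnie): min(19, 0) = 0
M (Maxine): max(18, -2) = 18
L (Minnie): min(18, 13) = 13
H (Maxine): max(0, 13) = 13
Root (Minnie): min(14, 13) = 13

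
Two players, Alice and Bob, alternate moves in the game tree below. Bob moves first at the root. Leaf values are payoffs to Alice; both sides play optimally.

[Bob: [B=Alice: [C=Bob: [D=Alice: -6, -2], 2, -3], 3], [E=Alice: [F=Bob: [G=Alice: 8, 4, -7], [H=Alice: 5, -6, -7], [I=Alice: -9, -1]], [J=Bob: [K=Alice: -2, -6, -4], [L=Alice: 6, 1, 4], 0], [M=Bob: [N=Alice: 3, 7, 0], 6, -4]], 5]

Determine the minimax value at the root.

D (Alice): max(-6, -2) = -2
C (Bob): min(-2, 2, -3) = -3
B (Alice): max(-3, 3) = 3
G (Alice): max(8, 4, -7) = 8
H (Alice): max(5, -6, -7) = 5
I (Alice): max(-9, -1) = -1
F (Bob): min(8, 5, -1) = -1
K (Alice): max(-2, -6, -4) = -2
L (Alice): max(6, 1, 4) = 6
J (Bob): min(-2, 6, 0) = -2
N (Alice): max(3, 7, 0) = 7
M (Bob): min(7, 6, -4) = -4
E (Alice): max(-1, -2, -4) = -1
Root (Bob): min(3, -1, 5) = -1

-1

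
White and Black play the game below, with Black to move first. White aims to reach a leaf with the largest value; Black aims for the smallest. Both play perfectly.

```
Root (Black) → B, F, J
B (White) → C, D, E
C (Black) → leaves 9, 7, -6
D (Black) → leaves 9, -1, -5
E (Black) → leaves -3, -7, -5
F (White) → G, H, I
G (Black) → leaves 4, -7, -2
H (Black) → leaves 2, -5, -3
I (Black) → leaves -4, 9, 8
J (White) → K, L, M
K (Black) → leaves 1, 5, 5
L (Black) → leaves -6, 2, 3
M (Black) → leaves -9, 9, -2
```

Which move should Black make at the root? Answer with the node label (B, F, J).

B

C (Black): min(9, 7, -6) = -6
D (Black): min(9, -1, -5) = -5
E (Black): min(-3, -7, -5) = -7
B (White): max(-6, -5, -7) = -5
G (Black): min(4, -7, -2) = -7
H (Black): min(2, -5, -3) = -5
I (Black): min(-4, 9, 8) = -4
F (White): max(-7, -5, -4) = -4
K (Black): min(1, 5, 5) = 1
L (Black): min(-6, 2, 3) = -6
M (Black): min(-9, 9, -2) = -9
J (White): max(1, -6, -9) = 1
Root (Black): min(-5, -4, 1) = -5
Black picks the child with the lowest value: B (value -5).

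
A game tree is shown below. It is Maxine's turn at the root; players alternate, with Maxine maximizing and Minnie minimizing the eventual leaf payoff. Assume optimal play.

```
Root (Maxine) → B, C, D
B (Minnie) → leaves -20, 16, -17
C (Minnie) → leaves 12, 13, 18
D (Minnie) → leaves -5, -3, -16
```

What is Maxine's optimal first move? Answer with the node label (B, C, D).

B (Minnie): min(-20, 16, -17) = -20
C (Minnie): min(12, 13, 18) = 12
D (Minnie): min(-5, -3, -16) = -16
Root (Maxine): max(-20, 12, -16) = 12
Maxine picks the child with the highest value: C (value 12).

C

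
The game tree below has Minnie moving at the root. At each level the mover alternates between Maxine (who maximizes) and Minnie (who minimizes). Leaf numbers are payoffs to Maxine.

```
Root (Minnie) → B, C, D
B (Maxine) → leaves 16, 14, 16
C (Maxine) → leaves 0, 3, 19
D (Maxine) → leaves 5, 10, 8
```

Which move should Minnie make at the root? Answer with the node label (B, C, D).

B (Maxine): max(16, 14, 16) = 16
C (Maxine): max(0, 3, 19) = 19
D (Maxine): max(5, 10, 8) = 10
Root (Minnie): min(16, 19, 10) = 10
Minnie picks the child with the lowest value: D (value 10).

D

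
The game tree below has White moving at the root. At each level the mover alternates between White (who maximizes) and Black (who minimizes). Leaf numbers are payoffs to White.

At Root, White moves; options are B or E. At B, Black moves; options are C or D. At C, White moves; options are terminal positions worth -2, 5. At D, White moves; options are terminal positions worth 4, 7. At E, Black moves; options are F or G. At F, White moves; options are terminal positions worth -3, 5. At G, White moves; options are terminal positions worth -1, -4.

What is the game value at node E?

-1

F: max(-3, 5) = 5
G: max(-1, -4) = -1
E: min(5, -1) = -1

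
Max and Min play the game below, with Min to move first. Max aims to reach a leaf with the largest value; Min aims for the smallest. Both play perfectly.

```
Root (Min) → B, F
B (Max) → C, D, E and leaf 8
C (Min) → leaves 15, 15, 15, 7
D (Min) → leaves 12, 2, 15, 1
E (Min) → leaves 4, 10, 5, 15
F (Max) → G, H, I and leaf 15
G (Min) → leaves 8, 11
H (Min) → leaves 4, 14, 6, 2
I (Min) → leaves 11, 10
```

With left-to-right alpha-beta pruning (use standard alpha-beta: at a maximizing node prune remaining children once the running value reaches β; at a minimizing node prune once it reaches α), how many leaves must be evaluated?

10

C [α=-∞,β=+∞]: v=7
D [α=7,β=+∞]: v=2 after child 2 ≤ α → α-cutoff, skip 2
E [α=7,β=+∞]: v=4 after child 1 ≤ α → α-cutoff, skip 3
B [α=-∞,β=+∞]: v=8
G [α=-∞,β=8]: v=8
F [α=-∞,β=8]: v=8 after child 1 ≥ β → β-cutoff, skip 3
Root [α=-∞,β=+∞]: v=8
Leaves evaluated: 10 of 22.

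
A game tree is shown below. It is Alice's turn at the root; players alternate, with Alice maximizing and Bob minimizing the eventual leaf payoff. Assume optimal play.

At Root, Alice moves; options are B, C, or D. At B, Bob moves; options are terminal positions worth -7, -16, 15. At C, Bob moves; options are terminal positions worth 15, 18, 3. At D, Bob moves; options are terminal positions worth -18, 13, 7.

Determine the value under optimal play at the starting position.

3

B (Bob): min(-7, -16, 15) = -16
C (Bob): min(15, 18, 3) = 3
D (Bob): min(-18, 13, 7) = -18
Root (Alice): max(-16, 3, -18) = 3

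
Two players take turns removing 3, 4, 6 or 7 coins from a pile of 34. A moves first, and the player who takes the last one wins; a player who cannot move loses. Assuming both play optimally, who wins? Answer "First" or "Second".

Mark each pile size as W (mover wins) or L (mover loses):
i:   0  1  2  3  4  5  6  7  8  9 10 11 12 13 14 15 16 17 18 19 20 21 22 23 24 25 26 27 28 29 30 31 32 33 34
     L  L  L  W  W  W  W  W  W  W  L  L  L  W  W  W  W  W  W  W  L  L  L  W  W  W  W  W  W  W  L  L  L  W  W
Position 34 is W, so the first player wins.

First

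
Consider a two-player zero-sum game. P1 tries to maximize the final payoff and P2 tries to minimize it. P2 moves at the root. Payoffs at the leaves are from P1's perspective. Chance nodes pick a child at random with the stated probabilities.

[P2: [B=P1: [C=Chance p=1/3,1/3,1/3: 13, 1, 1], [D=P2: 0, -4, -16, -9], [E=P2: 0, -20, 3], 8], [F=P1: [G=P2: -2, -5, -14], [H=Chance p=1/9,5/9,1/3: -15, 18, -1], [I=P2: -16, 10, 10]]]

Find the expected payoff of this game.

8

C (Chance): 1/3·13 + 1/3·1 + 1/3·1 = 5
D (P2): min(0, -4, -16, -9) = -16
E (P2): min(0, -20, 3) = -20
B (P1): max(5, -16, -20, 8) = 8
G (P2): min(-2, -5, -14) = -14
H (Chance): 1/9·-15 + 5/9·18 + 1/3·-1 = 8
I (P2): min(-16, 10, 10) = -16
F (P1): max(-14, 8, -16) = 8
Root (P2): min(8, 8) = 8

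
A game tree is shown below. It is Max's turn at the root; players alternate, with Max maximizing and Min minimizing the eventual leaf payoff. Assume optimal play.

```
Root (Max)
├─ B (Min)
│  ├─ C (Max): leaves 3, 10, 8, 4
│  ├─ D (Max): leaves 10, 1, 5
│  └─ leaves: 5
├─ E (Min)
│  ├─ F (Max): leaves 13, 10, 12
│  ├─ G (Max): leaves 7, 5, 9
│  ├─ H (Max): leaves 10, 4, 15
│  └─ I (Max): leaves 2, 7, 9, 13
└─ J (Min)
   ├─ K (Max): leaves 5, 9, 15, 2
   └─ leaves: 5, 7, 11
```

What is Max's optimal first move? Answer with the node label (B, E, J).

E

C (Max): max(3, 10, 8, 4) = 10
D (Max): max(10, 1, 5) = 10
B (Min): min(10, 10, 5) = 5
F (Max): max(13, 10, 12) = 13
G (Max): max(7, 5, 9) = 9
H (Max): max(10, 4, 15) = 15
I (Max): max(2, 7, 9, 13) = 13
E (Min): min(13, 9, 15, 13) = 9
K (Max): max(5, 9, 15, 2) = 15
J (Min): min(15, 5, 7, 11) = 5
Root (Max): max(5, 9, 5) = 9
Max picks the child with the highest value: E (value 9).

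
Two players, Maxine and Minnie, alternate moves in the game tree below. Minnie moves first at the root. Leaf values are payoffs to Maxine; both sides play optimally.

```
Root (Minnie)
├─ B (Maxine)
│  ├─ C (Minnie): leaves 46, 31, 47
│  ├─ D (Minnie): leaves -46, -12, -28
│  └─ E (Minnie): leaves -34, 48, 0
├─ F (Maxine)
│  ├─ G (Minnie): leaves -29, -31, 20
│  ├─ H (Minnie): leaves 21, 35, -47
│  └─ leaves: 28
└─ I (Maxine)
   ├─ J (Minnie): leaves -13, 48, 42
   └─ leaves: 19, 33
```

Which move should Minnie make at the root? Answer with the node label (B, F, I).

F

C (Minnie): min(46, 31, 47) = 31
D (Minnie): min(-46, -12, -28) = -46
E (Minnie): min(-34, 48, 0) = -34
B (Maxine): max(31, -46, -34) = 31
G (Minnie): min(-29, -31, 20) = -31
H (Minnie): min(21, 35, -47) = -47
F (Maxine): max(-31, -47, 28) = 28
J (Minnie): min(-13, 48, 42) = -13
I (Maxine): max(-13, 19, 33) = 33
Root (Minnie): min(31, 28, 33) = 28
Minnie picks the child with the lowest value: F (value 28).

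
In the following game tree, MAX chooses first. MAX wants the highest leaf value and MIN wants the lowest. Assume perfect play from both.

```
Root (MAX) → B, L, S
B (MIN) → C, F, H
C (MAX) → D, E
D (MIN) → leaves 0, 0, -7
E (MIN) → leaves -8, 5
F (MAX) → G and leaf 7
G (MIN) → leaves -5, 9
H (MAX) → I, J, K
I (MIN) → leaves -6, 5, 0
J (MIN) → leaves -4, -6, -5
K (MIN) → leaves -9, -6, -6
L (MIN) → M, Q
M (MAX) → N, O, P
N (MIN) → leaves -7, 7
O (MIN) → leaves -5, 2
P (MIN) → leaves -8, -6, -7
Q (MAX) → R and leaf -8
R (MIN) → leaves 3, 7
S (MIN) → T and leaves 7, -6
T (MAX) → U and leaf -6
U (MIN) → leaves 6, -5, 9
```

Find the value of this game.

-5

D (MIN): min(0, 0, -7) = -7
E (MIN): min(-8, 5) = -8
C (MAX): max(-7, -8) = -7
G (MIN): min(-5, 9) = -5
F (MAX): max(-5, 7) = 7
I (MIN): min(-6, 5, 0) = -6
J (MIN): min(-4, -6, -5) = -6
K (MIN): min(-9, -6, -6) = -9
H (MAX): max(-6, -6, -9) = -6
B (MIN): min(-7, 7, -6) = -7
N (MIN): min(-7, 7) = -7
O (MIN): min(-5, 2) = -5
P (MIN): min(-8, -6, -7) = -8
M (MAX): max(-7, -5, -8) = -5
R (MIN): min(3, 7) = 3
Q (MAX): max(3, -8) = 3
L (MIN): min(-5, 3) = -5
U (MIN): min(6, -5, 9) = -5
T (MAX): max(-5, -6) = -5
S (MIN): min(-5, 7, -6) = -6
Root (MAX): max(-7, -5, -6) = -5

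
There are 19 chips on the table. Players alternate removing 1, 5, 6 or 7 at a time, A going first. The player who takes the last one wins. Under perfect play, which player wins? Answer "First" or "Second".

Positions where the player to move wins (W) vs loses (L):
i:   0  1  2  3  4  5  6  7  8  9 10 11 12 13 14 15 16 17 18 19
     L  W  L  W  L  W  W  W  W  W  W  W  L  W  L  W  L  W  W  W
Position 19 is W, so the first player wins.

First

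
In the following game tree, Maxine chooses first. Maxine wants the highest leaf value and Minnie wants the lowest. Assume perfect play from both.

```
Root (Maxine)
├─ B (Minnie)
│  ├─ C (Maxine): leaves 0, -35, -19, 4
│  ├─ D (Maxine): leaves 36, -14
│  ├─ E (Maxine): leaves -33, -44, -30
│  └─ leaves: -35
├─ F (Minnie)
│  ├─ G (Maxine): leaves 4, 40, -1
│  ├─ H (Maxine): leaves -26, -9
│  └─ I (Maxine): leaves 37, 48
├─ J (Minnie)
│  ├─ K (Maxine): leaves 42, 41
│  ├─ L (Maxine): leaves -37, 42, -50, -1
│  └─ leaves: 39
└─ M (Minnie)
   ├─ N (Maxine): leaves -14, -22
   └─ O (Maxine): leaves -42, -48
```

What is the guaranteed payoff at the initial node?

39

C (Maxine): max(0, -35, -19, 4) = 4
D (Maxine): max(36, -14) = 36
E (Maxine): max(-33, -44, -30) = -30
B (Minnie): min(4, 36, -30, -35) = -35
G (Maxine): max(4, 40, -1) = 40
H (Maxine): max(-26, -9) = -9
I (Maxine): max(37, 48) = 48
F (Minnie): min(40, -9, 48) = -9
K (Maxine): max(42, 41) = 42
L (Maxine): max(-37, 42, -50, -1) = 42
J (Minnie): min(42, 42, 39) = 39
N (Maxine): max(-14, -22) = -14
O (Maxine): max(-42, -48) = -42
M (Minnie): min(-14, -42) = -42
Root (Maxine): max(-35, -9, 39, -42) = 39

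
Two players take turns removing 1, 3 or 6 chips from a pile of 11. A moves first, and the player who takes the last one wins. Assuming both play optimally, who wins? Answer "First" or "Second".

Positions where the player to move wins (W) vs loses (L):
i:   0  1  2  3  4  5  6  7  8  9 10 11
     L  W  L  W  L  W  W  W  W  L  W  L
Position 11 is L, so the second player wins.

Second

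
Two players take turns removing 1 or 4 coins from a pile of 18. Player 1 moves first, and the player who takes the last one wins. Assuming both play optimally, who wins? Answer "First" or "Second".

First

W/L table (W = player to move can force a win):
i:   0  1  2  3  4  5  6  7  8  9 10 11 12 13 14 15 16 17 18
     L  W  L  W  W  L  W  L  W  W  L  W  L  W  W  L  W  L  W
Position 18 is W, so the first player wins.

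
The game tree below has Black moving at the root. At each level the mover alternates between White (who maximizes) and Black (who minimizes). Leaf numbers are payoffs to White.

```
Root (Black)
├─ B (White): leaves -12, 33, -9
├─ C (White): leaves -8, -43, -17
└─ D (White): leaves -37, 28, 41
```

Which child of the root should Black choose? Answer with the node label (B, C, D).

B (White): max(-12, 33, -9) = 33
C (White): max(-8, -43, -17) = -8
D (White): max(-37, 28, 41) = 41
Root (Black): min(33, -8, 41) = -8
Black picks the child with the lowest value: C (value -8).

C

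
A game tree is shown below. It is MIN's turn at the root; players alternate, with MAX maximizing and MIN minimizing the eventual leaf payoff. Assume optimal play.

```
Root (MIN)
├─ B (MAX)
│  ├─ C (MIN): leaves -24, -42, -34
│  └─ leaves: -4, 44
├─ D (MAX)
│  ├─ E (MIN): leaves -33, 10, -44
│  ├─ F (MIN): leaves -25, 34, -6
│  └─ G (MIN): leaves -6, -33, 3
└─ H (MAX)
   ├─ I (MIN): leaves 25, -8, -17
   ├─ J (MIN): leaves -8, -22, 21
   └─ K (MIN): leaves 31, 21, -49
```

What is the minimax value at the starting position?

C (MIN): min(-24, -42, -34) = -42
B (MAX): max(-42, -4, 44) = 44
E (MIN): min(-33, 10, -44) = -44
F (MIN): min(-25, 34, -6) = -25
G (MIN): min(-6, -33, 3) = -33
D (MAX): max(-44, -25, -33) = -25
I (MIN): min(25, -8, -17) = -17
J (MIN): min(-8, -22, 21) = -22
K (MIN): min(31, 21, -49) = -49
H (MAX): max(-17, -22, -49) = -17
Root (MIN): min(44, -25, -17) = -25

-25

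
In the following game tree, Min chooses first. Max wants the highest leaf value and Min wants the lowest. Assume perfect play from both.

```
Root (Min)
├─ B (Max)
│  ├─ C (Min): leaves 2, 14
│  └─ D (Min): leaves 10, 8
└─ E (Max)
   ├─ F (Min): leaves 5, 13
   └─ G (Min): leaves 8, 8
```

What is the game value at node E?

F: min(5, 13) = 5
G: min(8, 8) = 8
E: max(5, 8) = 8

8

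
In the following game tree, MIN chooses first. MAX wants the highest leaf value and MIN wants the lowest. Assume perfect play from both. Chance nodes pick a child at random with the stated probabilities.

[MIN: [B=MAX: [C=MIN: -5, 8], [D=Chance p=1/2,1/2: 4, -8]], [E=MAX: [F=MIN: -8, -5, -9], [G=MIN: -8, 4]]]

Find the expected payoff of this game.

-8

C (MIN): min(-5, 8) = -5
D (Chance): 1/2·4 + 1/2·-8 = -2
B (MAX): max(-5, -2) = -2
F (MIN): min(-8, -5, -9) = -9
G (MIN): min(-8, 4) = -8
E (MAX): max(-9, -8) = -8
Root (MIN): min(-2, -8) = -8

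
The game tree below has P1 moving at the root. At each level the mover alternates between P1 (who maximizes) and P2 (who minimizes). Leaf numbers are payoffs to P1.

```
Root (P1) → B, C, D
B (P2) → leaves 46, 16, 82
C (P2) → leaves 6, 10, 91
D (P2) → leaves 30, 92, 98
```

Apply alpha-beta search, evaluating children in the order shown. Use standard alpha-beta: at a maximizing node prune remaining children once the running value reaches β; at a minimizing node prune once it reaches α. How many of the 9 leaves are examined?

7

B [α=-∞,β=+∞]: v=16
C [α=16,β=+∞]: v=6 after child 1 ≤ α → α-cutoff, skip 2
D [α=16,β=+∞]: v=30
Root [α=-∞,β=+∞]: v=30
Leaves evaluated: 7 of 9.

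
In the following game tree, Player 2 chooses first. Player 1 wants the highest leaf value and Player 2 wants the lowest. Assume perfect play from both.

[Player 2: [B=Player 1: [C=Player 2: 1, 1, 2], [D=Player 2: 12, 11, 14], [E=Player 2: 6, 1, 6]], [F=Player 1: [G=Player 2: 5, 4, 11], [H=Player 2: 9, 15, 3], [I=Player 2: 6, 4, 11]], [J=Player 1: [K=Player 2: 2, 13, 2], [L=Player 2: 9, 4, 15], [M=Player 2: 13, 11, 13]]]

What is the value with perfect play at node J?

K: min(2, 13, 2) = 2
L: min(9, 4, 15) = 4
M: min(13, 11, 13) = 11
J: max(2, 4, 11) = 11

11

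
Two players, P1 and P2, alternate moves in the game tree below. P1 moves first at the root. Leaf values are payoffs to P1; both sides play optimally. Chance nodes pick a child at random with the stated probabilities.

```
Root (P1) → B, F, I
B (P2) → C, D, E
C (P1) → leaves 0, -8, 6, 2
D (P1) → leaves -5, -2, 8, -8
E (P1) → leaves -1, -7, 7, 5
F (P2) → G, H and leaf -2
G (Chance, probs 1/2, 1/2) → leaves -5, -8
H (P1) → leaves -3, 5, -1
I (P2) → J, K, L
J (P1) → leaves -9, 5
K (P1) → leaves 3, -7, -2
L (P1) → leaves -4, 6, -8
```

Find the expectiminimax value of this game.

C (P1): max(0, -8, 6, 2) = 6
D (P1): max(-5, -2, 8, -8) = 8
E (P1): max(-1, -7, 7, 5) = 7
B (P2): min(6, 8, 7) = 6
G (Chance): 1/2·-5 + 1/2·-8 = -6.5
H (P1): max(-3, 5, -1) = 5
F (P2): min(-6.5, 5, -2) = -6.5
J (P1): max(-9, 5) = 5
K (P1): max(3, -7, -2) = 3
L (P1): max(-4, 6, -8) = 6
I (P2): min(5, 3, 6) = 3
Root (P1): max(6, -6.5, 3) = 6

6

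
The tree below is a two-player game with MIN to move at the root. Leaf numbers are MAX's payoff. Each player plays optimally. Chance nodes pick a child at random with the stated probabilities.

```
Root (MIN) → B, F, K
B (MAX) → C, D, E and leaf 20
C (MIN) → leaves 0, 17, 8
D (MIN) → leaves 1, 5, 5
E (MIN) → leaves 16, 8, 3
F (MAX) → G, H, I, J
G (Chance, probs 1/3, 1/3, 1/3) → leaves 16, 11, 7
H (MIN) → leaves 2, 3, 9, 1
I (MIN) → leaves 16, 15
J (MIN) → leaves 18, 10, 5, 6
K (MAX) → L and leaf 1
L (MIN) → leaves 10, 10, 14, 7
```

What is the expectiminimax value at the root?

7

C (MIN): min(0, 17, 8) = 0
D (MIN): min(1, 5, 5) = 1
E (MIN): min(16, 8, 3) = 3
B (MAX): max(0, 1, 3, 20) = 20
G (Chance): 1/3·16 + 1/3·11 + 1/3·7 = 11.33
H (MIN): min(2, 3, 9, 1) = 1
I (MIN): min(16, 15) = 15
J (MIN): min(18, 10, 5, 6) = 5
F (MAX): max(11.33, 1, 15, 5) = 15
L (MIN): min(10, 10, 14, 7) = 7
K (MAX): max(7, 1) = 7
Root (MIN): min(20, 15, 7) = 7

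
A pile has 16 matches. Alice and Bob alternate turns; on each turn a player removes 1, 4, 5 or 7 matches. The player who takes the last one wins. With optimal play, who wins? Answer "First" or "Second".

Second

W/L table (W = player to move can force a win):
i:   0  1  2  3  4  5  6  7  8  9 10 11 12 13 14 15 16
     L  W  L  W  W  W  W  W  L  W  L  W  W  W  W  W  L
Position 16 is L, so the second player wins.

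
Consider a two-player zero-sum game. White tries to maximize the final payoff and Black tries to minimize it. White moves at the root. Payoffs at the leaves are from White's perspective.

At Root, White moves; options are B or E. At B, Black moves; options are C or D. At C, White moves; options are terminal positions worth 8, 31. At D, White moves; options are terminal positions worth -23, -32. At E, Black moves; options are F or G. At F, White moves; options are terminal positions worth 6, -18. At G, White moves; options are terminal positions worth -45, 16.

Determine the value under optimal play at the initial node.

C (White): max(8, 31) = 31
D (White): max(-23, -32) = -23
B (Black): min(31, -23) = -23
F (White): max(6, -18) = 6
G (White): max(-45, 16) = 16
E (Black): min(6, 16) = 6
Root (White): max(-23, 6) = 6

6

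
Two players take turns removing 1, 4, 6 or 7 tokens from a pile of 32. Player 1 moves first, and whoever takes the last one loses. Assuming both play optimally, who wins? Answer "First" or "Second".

Second

Mark each pile size as W (mover wins) or L (mover loses):
i:   0  1  2  3  4  5  6  7  8  9 10 11 12 13 14 15 16 17 18 19 20 21 22 23 24 25 26 27 28 29 30 31 32
     W  L  W  L  W  W  L  W  W  W  W  L  W  W  L  W  L  W  W  L  W  W  W  W  L  W  W  L  W  L  W  W  L
Position 32 is L, so the second player wins.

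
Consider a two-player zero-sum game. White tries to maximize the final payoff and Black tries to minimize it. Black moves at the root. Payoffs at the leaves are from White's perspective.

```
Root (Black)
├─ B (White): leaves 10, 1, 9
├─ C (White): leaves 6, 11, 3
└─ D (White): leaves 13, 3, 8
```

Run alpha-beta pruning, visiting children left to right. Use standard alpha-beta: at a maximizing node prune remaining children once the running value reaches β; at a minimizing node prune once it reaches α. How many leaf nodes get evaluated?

6

B [α=-∞,β=+∞]: v=10
C [α=-∞,β=10]: v=11 after child 2 ≥ β → β-cutoff, skip 1
D [α=-∞,β=10]: v=13 after child 1 ≥ β → β-cutoff, skip 2
Root [α=-∞,β=+∞]: v=10
Leaves evaluated: 6 of 9.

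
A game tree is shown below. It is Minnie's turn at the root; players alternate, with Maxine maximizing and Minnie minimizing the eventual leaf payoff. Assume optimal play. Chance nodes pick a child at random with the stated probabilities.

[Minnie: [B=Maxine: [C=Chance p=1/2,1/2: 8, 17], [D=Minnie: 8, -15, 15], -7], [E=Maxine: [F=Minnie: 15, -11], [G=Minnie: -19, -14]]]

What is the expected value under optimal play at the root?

C (Chance): 1/2·8 + 1/2·17 = 12.5
D (Minnie): min(8, -15, 15) = -15
B (Maxine): max(12.5, -15, -7) = 12.5
F (Minnie): min(15, -11) = -11
G (Minnie): min(-19, -14) = -19
E (Maxine): max(-11, -19) = -11
Root (Minnie): min(12.5, -11) = -11

-11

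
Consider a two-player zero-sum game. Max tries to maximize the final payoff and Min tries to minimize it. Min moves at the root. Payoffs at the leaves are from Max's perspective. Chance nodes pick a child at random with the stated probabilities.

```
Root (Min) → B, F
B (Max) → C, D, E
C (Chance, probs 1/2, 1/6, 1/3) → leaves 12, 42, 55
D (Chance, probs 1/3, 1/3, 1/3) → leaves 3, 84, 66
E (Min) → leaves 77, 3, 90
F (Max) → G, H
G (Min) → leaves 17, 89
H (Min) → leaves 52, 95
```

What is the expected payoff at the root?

51

C (Chance): 1/2·12 + 1/6·42 + 1/3·55 = 31.33
D (Chance): 1/3·3 + 1/3·84 + 1/3·66 = 51
E (Min): min(77, 3, 90) = 3
B (Max): max(31.33, 51, 3) = 51
G (Min): min(17, 89) = 17
H (Min): min(52, 95) = 52
F (Max): max(17, 52) = 52
Root (Min): min(51, 52) = 51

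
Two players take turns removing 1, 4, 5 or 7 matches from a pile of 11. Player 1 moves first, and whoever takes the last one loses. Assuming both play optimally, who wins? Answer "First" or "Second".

Mark each pile size as W (mover wins) or L (mover loses):
i:   0  1  2  3  4  5  6  7  8  9 10 11
     W  L  W  L  W  W  W  W  W  L  W  L
Position 11 is L, so the second player wins.

Second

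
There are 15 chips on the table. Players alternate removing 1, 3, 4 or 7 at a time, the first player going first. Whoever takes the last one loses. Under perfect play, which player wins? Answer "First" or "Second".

First

Mark each pile size as W (mover wins) or L (mover loses):
i:   0  1  2  3  4  5  6  7  8  9 10 11 12 13 14 15
     W  L  W  L  W  W  W  W  W  L  W  L  W  W  W  W
Position 15 is W, so the first player wins.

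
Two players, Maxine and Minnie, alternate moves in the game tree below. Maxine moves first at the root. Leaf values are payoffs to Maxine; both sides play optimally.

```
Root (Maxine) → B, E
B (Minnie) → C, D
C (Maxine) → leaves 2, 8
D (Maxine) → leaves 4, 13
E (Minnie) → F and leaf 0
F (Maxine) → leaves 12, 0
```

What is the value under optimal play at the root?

C (Maxine): max(2, 8) = 8
D (Maxine): max(4, 13) = 13
B (Minnie): min(8, 13) = 8
F (Maxine): max(12, 0) = 12
E (Minnie): min(12, 0) = 0
Root (Maxine): max(8, 0) = 8

8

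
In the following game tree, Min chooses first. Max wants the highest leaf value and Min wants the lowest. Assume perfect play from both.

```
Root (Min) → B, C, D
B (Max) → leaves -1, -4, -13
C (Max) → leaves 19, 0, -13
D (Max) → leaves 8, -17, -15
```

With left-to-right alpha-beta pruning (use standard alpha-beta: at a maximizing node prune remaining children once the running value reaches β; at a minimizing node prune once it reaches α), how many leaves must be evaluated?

B [α=-∞,β=+∞]: v=-1
C [α=-∞,β=-1]: v=19 after child 1 ≥ β → β-cutoff, skip 2
D [α=-∞,β=-1]: v=8 after child 1 ≥ β → β-cutoff, skip 2
Root [α=-∞,β=+∞]: v=-1
Leaves evaluated: 5 of 9.

5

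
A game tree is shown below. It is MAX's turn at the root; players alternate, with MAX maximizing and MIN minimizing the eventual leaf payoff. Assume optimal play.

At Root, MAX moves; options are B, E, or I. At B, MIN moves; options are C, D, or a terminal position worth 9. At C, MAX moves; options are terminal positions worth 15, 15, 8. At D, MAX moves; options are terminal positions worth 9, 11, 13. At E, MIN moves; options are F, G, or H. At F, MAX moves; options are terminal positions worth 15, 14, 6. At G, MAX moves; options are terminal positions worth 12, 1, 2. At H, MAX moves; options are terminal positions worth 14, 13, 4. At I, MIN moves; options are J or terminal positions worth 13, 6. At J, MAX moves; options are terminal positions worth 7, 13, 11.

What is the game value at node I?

6

J: max(7, 13, 11) = 13
I: min(13, 13, 6) = 6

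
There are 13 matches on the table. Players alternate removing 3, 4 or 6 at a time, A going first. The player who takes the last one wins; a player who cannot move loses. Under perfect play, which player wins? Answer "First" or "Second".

First

Compute winning (W) and losing (L) positions by backward induction:
i:   0  1  2  3  4  5  6  7  8  9 10 11 12 13
     L  L  L  W  W  W  W  W  W  L  L  L  W  W
Position 13 is W, so the first player wins.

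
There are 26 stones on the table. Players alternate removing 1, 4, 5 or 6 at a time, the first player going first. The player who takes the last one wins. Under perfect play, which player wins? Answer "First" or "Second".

Positions where the player to move wins (W) vs loses (L):
i:   0  1  2  3  4  5  6  7  8  9 10 11 12 13 14 15 16 17 18 19 20 21 22 23 24 25 26
     L  W  L  W  W  W  W  W  W  L  W  L  W  W  W  W  W  W  L  W  L  W  W  W  W  W  W
Position 26 is W, so the first player wins.

First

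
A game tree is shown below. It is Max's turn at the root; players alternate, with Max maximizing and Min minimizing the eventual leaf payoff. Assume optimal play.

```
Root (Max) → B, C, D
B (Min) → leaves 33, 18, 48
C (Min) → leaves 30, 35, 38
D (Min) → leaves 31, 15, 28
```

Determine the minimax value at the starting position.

B (Min): min(33, 18, 48) = 18
C (Min): min(30, 35, 38) = 30
D (Min): min(31, 15, 28) = 15
Root (Max): max(18, 30, 15) = 30

30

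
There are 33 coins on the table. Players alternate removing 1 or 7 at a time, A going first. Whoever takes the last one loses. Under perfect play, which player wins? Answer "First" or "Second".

W/L table (W = player to move can force a win):
i:   0  1  2  3  4  5  6  7  8  9 10 11 12 13 14 15 16 17 18 19 20 21 22 23 24 25 26 27 28 29 30 31 32 33
     W  L  W  L  W  L  W  L  W  L  W  L  W  L  W  L  W  L  W  L  W  L  W  L  W  L  W  L  W  L  W  L  W  L
Position 33 is L, so the second player wins.

Second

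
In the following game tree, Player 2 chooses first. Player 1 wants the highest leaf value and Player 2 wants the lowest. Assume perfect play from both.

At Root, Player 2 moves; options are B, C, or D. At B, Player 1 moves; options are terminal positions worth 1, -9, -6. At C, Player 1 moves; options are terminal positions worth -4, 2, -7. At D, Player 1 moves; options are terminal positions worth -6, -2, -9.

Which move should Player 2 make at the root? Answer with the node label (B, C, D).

D

B (Player 1): max(1, -9, -6) = 1
C (Player 1): max(-4, 2, -7) = 2
D (Player 1): max(-6, -2, -9) = -2
Root (Player 2): min(1, 2, -2) = -2
Player 2 picks the child with the lowest value: D (value -2).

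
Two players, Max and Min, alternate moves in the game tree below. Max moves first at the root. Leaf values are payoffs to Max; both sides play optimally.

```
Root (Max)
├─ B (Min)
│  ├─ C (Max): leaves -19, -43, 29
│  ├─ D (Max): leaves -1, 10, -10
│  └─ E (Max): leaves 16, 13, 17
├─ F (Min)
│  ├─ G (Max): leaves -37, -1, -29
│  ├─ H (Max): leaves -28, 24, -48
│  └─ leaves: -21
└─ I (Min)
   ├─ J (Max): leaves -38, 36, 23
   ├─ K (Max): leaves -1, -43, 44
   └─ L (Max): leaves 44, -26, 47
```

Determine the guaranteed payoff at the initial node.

C (Max): max(-19, -43, 29) = 29
D (Max): max(-1, 10, -10) = 10
E (Max): max(16, 13, 17) = 17
B (Min): min(29, 10, 17) = 10
G (Max): max(-37, -1, -29) = -1
H (Max): max(-28, 24, -48) = 24
F (Min): min(-1, 24, -21) = -21
J (Max): max(-38, 36, 23) = 36
K (Max): max(-1, -43, 44) = 44
L (Max): max(44, -26, 47) = 47
I (Min): min(36, 44, 47) = 36
Root (Max): max(10, -21, 36) = 36

36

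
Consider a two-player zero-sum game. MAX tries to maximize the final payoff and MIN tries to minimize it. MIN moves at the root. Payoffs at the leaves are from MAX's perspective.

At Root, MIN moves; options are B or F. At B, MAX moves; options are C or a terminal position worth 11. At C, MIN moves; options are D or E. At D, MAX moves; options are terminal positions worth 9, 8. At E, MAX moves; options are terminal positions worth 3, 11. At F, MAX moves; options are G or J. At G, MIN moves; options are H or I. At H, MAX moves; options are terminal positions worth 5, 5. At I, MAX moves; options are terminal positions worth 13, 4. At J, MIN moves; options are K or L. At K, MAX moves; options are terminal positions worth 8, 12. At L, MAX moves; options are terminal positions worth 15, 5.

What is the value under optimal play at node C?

9

D: max(9, 8) = 9
E: max(3, 11) = 11
C: min(9, 11) = 9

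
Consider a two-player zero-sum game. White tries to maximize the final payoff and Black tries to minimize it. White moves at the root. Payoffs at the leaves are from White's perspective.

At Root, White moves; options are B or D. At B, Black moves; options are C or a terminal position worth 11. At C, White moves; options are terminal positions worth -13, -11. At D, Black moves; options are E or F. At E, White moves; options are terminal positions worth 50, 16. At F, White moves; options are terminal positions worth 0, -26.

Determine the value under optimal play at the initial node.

0

C (White): max(-13, -11) = -11
B (Black): min(-11, 11) = -11
E (White): max(50, 16) = 50
F (White): max(0, -26) = 0
D (Black): min(50, 0) = 0
Root (White): max(-11, 0) = 0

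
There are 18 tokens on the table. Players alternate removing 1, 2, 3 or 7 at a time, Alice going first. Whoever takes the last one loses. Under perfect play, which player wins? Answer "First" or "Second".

First

Mark each pile size as W (mover wins) or L (mover loses):
i:   0  1  2  3  4  5  6  7  8  9 10 11 12 13 14 15 16 17 18
     W  L  W  W  W  L  W  W  W  L  W  W  W  L  W  W  W  L  W
Position 18 is W, so the first player wins.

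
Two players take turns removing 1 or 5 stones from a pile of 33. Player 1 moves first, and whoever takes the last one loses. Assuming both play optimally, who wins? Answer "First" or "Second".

i:   0  1  2  3  4  5  6  7  8  9 10 11 12 13 14 15 16 17 18 19 20 21 22 23 24 25 26 27 28 29 30 31 32 33
     W  L  W  L  W  L  W  L  W  L  W  L  W  L  W  L  W  L  W  L  W  L  W  L  W  L  W  L  W  L  W  L  W  L
Position 33 is L, so the second player wins.

Second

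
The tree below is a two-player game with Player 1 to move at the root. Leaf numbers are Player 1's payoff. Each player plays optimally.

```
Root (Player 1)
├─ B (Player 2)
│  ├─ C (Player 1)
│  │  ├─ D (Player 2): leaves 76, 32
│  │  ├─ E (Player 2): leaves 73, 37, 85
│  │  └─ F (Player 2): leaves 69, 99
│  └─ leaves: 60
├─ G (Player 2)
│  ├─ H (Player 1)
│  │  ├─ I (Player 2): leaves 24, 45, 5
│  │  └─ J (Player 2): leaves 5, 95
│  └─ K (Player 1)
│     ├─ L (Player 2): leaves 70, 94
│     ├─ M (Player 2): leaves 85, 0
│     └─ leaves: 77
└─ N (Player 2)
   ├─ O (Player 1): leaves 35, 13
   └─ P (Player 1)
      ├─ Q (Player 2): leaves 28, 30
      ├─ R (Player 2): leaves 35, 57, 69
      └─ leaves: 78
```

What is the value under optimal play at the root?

60

D (Player 2): min(76, 32) = 32
E (Player 2): min(73, 37, 85) = 37
F (Player 2): min(69, 99) = 69
C (Player 1): max(32, 37, 69) = 69
B (Player 2): min(69, 60) = 60
I (Player 2): min(24, 45, 5) = 5
J (Player 2): min(5, 95) = 5
H (Player 1): max(5, 5) = 5
L (Player 2): min(70, 94) = 70
M (Player 2): min(85, 0) = 0
K (Player 1): max(70, 0, 77) = 77
G (Player 2): min(5, 77) = 5
O (Player 1): max(35, 13) = 35
Q (Player 2): min(28, 30) = 28
R (Player 2): min(35, 57, 69) = 35
P (Player 1): max(28, 35, 78) = 78
N (Player 2): min(35, 78) = 35
Root (Player 1): max(60, 5, 35) = 60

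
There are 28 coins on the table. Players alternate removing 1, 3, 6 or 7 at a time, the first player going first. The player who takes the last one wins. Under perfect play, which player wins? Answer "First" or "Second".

Mark each pile size as W (mover wins) or L (mover loses):
i:   0  1  2  3  4  5  6  7  8  9 10 11 12 13 14 15 16 17 18 19 20 21 22 23 24 25 26 27 28
     L  W  L  W  L  W  W  W  W  W  W  W  L  W  L  W  L  W  W  W  W  W  W  W  L  W  L  W  L
Position 28 is L, so the second player wins.

Second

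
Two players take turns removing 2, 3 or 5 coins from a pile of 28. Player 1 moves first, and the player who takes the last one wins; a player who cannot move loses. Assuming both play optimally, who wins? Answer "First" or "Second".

Second

Positions where the player to move wins (W) vs loses (L):
i:   0  1  2  3  4  5  6  7  8  9 10 11 12 13 14 15 16 17 18 19 20 21 22 23 24 25 26 27 28
     L  L  W  W  W  W  W  L  L  W  W  W  W  W  L  L  W  W  W  W  W  L  L  W  W  W  W  W  L
Position 28 is L, so the second player wins.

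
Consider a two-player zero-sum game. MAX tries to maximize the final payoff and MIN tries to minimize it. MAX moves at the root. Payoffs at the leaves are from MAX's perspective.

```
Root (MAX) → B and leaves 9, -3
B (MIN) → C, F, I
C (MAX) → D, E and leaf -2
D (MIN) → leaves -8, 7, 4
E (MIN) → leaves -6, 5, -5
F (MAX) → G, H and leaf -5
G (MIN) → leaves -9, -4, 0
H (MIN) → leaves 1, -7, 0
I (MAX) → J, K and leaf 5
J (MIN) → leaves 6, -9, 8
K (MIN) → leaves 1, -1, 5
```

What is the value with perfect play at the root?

D (MIN): min(-8, 7, 4) = -8
E (MIN): min(-6, 5, -5) = -6
C (MAX): max(-8, -6, -2) = -2
G (MIN): min(-9, -4, 0) = -9
H (MIN): min(1, -7, 0) = -7
F (MAX): max(-9, -7, -5) = -5
J (MIN): min(6, -9, 8) = -9
K (MIN): min(1, -1, 5) = -1
I (MAX): max(-9, -1, 5) = 5
B (MIN): min(-2, -5, 5) = -5
Root (MAX): max(-5, 9, -3) = 9

9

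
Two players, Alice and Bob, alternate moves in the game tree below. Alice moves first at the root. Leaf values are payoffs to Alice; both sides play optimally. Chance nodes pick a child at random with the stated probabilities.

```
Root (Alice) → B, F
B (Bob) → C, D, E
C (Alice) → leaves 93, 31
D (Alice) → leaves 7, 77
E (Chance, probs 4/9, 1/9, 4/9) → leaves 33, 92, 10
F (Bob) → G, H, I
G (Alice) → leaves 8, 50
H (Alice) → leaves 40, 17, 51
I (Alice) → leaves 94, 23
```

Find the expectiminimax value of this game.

C (Alice): max(93, 31) = 93
D (Alice): max(7, 77) = 77
E (Chance): 4/9·33 + 1/9·92 + 4/9·10 = 29.33
B (Bob): min(93, 77, 29.33) = 29.33
G (Alice): max(8, 50) = 50
H (Alice): max(40, 17, 51) = 51
I (Alice): max(94, 23) = 94
F (Bob): min(50, 51, 94) = 50
Root (Alice): max(29.33, 50) = 50

50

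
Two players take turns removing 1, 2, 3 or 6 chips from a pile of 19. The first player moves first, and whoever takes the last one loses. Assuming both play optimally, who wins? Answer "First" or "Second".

First

i:   0  1  2  3  4  5  6  7  8  9 10 11 12 13 14 15 16 17 18 19
     W  L  W  W  W  L  W  W  W  L  W  W  W  L  W  W  W  L  W  W
Position 19 is W, so the first player wins.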